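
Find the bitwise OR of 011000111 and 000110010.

OR: 1 when either bit is 1
  011000111
| 000110010
-----------
  011110111
Decimal: 199 | 50 = 247



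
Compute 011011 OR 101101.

OR: 1 when either bit is 1
  011011
| 101101
--------
  111111
Decimal: 27 | 45 = 63



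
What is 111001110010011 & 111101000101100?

AND: 1 only when both bits are 1
  111001110010011
& 111101000101100
-----------------
  111001000000000
Decimal: 29587 & 31276 = 29184



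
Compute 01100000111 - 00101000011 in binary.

Method 1 - Direct subtraction (column by column from the right: bit − bit − borrow-in; if negative, add 2 and borrow 1 from the next column):
borrow: 01110000000
        01100000111
-       00101000011
-------------------
        00111000100

Method 2 - Add two's complement:
Two's complement of 00101000011: invert → 11010111100, add 1 → 11010111101
  01100000111
+ 11010111101
-------------
 100111000100  (end carry out of the top bit = 1)
Discarding the end carry: 00111000100
Decimal check:
  01100000111 = 512 + 256 + 4 + 2 + 1 = 775
  00101000011 = 256 + 64 + 2 + 1 = 323
  775 - 323 = 452, and 00111000100 = 256 + 128 + 64 + 4 = 452 ✓



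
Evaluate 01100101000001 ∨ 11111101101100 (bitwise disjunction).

OR: 1 when either bit is 1
  01100101000001
| 11111101101100
----------------
  11111101101101
Decimal: 6465 | 16236 = 16237



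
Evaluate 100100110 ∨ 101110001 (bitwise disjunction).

OR: 1 when either bit is 1
  100100110
| 101110001
-----------
  101110111
Decimal: 294 | 369 = 375



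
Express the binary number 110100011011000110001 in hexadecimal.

Group into 4-bit nibbles from right:
  0001 = 1
  1010 = A
  0011 = 3
  0110 = 6
  0011 = 3
  0001 = 1
Result: 1A3631



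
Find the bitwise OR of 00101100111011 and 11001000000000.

OR: 1 when either bit is 1
  00101100111011
| 11001000000000
----------------
  11101100111011
Decimal: 2875 | 12800 = 15163



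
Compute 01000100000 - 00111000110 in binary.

Method 1 - Direct subtraction (column by column from the right: bit − bit − borrow-in; if negative, add 2 and borrow 1 from the next column):
borrow: 01110111100
        01000100000
-       00111000110
-------------------
        00001011010

Method 2 - Add two's complement:
Two's complement of 00111000110: invert → 11000111001, add 1 → 11000111010
  01000100000
+ 11000111010
-------------
 100001011010  (end carry out of the top bit = 1)
Discarding the end carry: 00001011010
Decimal check:
  01000100000 = 512 + 32 = 544
  00111000110 = 256 + 128 + 64 + 4 + 2 = 454
  544 - 454 = 90, and 00001011010 = 64 + 16 + 8 + 2 = 90 ✓



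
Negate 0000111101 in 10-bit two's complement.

Original: 0000111101
Step 1 - Invert all bits: 1111000010
Step 2 - Add 1: 1111000011
Verification: 0000111101 + 1111000011 = 10000000000; discarding the end carry (carry out of the top bit) leaves the 10-bit value 0000000000, as required for x + (-x)



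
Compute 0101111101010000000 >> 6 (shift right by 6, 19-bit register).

Original: 0101111101010000000 (decimal 195200)
Shift right by 6 positions
Drop the 6 low bits; fill with zeros on the left
Result: 0000000101111101010 (decimal 3050)
Equivalent: 195200 >> 6 = 195200 ÷ 2^6 = 3050



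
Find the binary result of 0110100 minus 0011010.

Method 1 - Direct subtraction (column by column from the right: bit − bit − borrow-in; if negative, add 2 and borrow 1 from the next column):
borrow: 0110100
        0110100
-       0011010
---------------
        0011010

Method 2 - Add two's complement:
Two's complement of 0011010: invert → 1100101, add 1 → 1100110
  0110100
+ 1100110
---------
 10011010  (end carry out of the top bit = 1)
Discarding the end carry: 0011010
Decimal check:
  0110100 = 32 + 16 + 4 = 52
  0011010 = 16 + 8 + 2 = 26
  52 - 26 = 26, and 0011010 = 16 + 8 + 2 = 26 ✓



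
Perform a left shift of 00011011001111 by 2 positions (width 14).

Original: 00011011001111 (decimal 1743)
Shift left by 2 positions
Append 2 zeros on the right
Result: 01101100111100 (decimal 6972)
Equivalent: 1743 << 2 = 1743 × 2^2 = 6972



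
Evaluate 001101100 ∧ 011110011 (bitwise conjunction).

AND: 1 only when both bits are 1
  001101100
& 011110011
-----------
  001100000
Decimal: 108 & 243 = 96



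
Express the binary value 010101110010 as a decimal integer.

Sum of powers of 2 for each 1-bit:
2^1 + 2^4 + 2^5 + 2^6 + 2^8 + 2^10
= 2 + 16 + 32 + 64 + 256 + 1024
= 1394



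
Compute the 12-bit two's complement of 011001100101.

Original: 011001100101
Step 1 - Invert all bits: 100110011010
Step 2 - Add 1: 100110011011
Verification: 011001100101 + 100110011011 = 1000000000000; discarding the end carry (carry out of the top bit) leaves the 12-bit value 000000000000, as required for x + (-x)



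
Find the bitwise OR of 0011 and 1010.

OR: 1 when either bit is 1
  0011
| 1010
------
  1011
Decimal: 3 | 10 = 11



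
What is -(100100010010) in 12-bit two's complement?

Original (sign bit 1, negative): 100100010010
Step 1 - Invert all bits: 011011101101
Step 2 - Add 1: 011011101110
Verification: 100100010010 + 011011101110 = 1000000000000; discarding the end carry (carry out of the top bit) leaves the 12-bit value 000000000000, as required for x + (-x)



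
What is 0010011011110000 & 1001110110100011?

AND: 1 only when both bits are 1
  0010011011110000
& 1001110110100011
------------------
  0000010010100000
Decimal: 9968 & 40355 = 1184



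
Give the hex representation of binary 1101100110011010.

Group into 4-bit nibbles from right:
  1101 = D
  1001 = 9
  1001 = 9
  1010 = A
Result: D99A



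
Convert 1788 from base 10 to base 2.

Using repeated division by 2:
1788 ÷ 2 = 894 remainder 0
894 ÷ 2 = 447 remainder 0
447 ÷ 2 = 223 remainder 1
223 ÷ 2 = 111 remainder 1
111 ÷ 2 = 55 remainder 1
55 ÷ 2 = 27 remainder 1
27 ÷ 2 = 13 remainder 1
13 ÷ 2 = 6 remainder 1
6 ÷ 2 = 3 remainder 0
3 ÷ 2 = 1 remainder 1
1 ÷ 2 = 0 remainder 1
Reading remainders bottom to top: 11011111100



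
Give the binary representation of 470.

Using repeated division by 2:
470 ÷ 2 = 235 remainder 0
235 ÷ 2 = 117 remainder 1
117 ÷ 2 = 58 remainder 1
58 ÷ 2 = 29 remainder 0
29 ÷ 2 = 14 remainder 1
14 ÷ 2 = 7 remainder 0
7 ÷ 2 = 3 remainder 1
3 ÷ 2 = 1 remainder 1
1 ÷ 2 = 0 remainder 1
Reading remainders bottom to top: 111010110



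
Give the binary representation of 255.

Using repeated division by 2:
255 ÷ 2 = 127 remainder 1
127 ÷ 2 = 63 remainder 1
63 ÷ 2 = 31 remainder 1
31 ÷ 2 = 15 remainder 1
15 ÷ 2 = 7 remainder 1
7 ÷ 2 = 3 remainder 1
3 ÷ 2 = 1 remainder 1
1 ÷ 2 = 0 remainder 1
Reading remainders bottom to top: 11111111



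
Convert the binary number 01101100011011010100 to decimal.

Sum of powers of 2 for each 1-bit:
2^2 + 2^4 + 2^6 + 2^7 + 2^9 + 2^10 + 2^14 + 2^15 + 2^17 + 2^18
= 4 + 16 + 64 + 128 + 512 + 1024 + 16384 + 32768 + 131072 + 262144
= 444116



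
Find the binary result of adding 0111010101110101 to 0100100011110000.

Add column by column from the right: bit + bit + carry-in; write the sum mod 2, carry 1 when the sum is 2 or 3.
carry:  1000001111100000
        0111010101110101
+       0100100011110000
------------------------
       01011111001100101
(the carry out of the leftmost column, 0, becomes the leading bit)
Decimal check:
  0111010101110101 = 16384 + 8192 + 4096 + 1024 + 256 + 64 + 32 + 16 + 4 + 1 = 30069
  0100100011110000 = 16384 + 2048 + 128 + 64 + 32 + 16 = 18672
  30069 + 18672 = 48741, and 01011111001100101 = 32768 + 8192 + 4096 + 2048 + 1024 + 512 + 64 + 32 + 4 + 1 = 48741 ✓



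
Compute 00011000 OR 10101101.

OR: 1 when either bit is 1
  00011000
| 10101101
----------
  10111101
Decimal: 24 | 173 = 189



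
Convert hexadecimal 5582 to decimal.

Expand by place value (powers of 16):
5582 = 5 × 16^3 + 5 × 16^2 + 8 × 16^1 + 2 × 16^0
= 5 × 4096 + 5 × 256 + 8 × 16 + 2 × 1
= 20480 + 1280 + 128 + 2
= 21890



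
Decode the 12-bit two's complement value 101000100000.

Binary: 101000100000
Sign bit: 1 (negative)
Invert: 010111011111
Add 1:  010111100000
Magnitude: 010111100000 = 1024 + 256 + 128 + 64 + 32 = 1504
Value: -1504



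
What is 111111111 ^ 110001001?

XOR: 1 when bits differ
  111111111
^ 110001001
-----------
  001110110
Decimal: 511 ^ 393 = 118



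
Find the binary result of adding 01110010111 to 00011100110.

Add column by column from the right: bit + bit + carry-in; write the sum mod 2, carry 1 when the sum is 2 or 3.
carry:  11100001100
        01110010111
+       00011100110
-------------------
       010001111101
(the carry out of the leftmost column, 0, becomes the leading bit)
Decimal check:
  01110010111 = 512 + 256 + 128 + 16 + 4 + 2 + 1 = 919
  00011100110 = 128 + 64 + 32 + 4 + 2 = 230
  919 + 230 = 1149, and 010001111101 = 1024 + 64 + 32 + 16 + 8 + 4 + 1 = 1149 ✓



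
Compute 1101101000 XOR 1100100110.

XOR: 1 when bits differ
  1101101000
^ 1100100110
------------
  0001001110
Decimal: 872 ^ 806 = 78



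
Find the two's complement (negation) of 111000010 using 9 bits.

Original (sign bit 1, negative): 111000010
Step 1 - Invert all bits: 000111101
Step 2 - Add 1: 000111110
Verification: 111000010 + 000111110 = 1000000000; discarding the end carry (carry out of the top bit) leaves the 9-bit value 000000000, as required for x + (-x)



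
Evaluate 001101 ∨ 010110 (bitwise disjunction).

OR: 1 when either bit is 1
  001101
| 010110
--------
  011111
Decimal: 13 | 22 = 31



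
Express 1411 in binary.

Using repeated division by 2:
1411 ÷ 2 = 705 remainder 1
705 ÷ 2 = 352 remainder 1
352 ÷ 2 = 176 remainder 0
176 ÷ 2 = 88 remainder 0
88 ÷ 2 = 44 remainder 0
44 ÷ 2 = 22 remainder 0
22 ÷ 2 = 11 remainder 0
11 ÷ 2 = 5 remainder 1
5 ÷ 2 = 2 remainder 1
2 ÷ 2 = 1 remainder 0
1 ÷ 2 = 0 remainder 1
Reading remainders bottom to top: 10110000011



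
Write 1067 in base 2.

Using repeated division by 2:
1067 ÷ 2 = 533 remainder 1
533 ÷ 2 = 266 remainder 1
266 ÷ 2 = 133 remainder 0
133 ÷ 2 = 66 remainder 1
66 ÷ 2 = 33 remainder 0
33 ÷ 2 = 16 remainder 1
16 ÷ 2 = 8 remainder 0
8 ÷ 2 = 4 remainder 0
4 ÷ 2 = 2 remainder 0
2 ÷ 2 = 1 remainder 0
1 ÷ 2 = 0 remainder 1
Reading remainders bottom to top: 10000101011



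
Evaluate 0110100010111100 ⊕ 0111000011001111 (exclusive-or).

XOR: 1 when bits differ
  0110100010111100
^ 0111000011001111
------------------
  0001100001110011
Decimal: 26812 ^ 28879 = 6259



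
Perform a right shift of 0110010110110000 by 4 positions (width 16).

Original: 0110010110110000 (decimal 26032)
Shift right by 4 positions
Drop the 4 low bits; fill with zeros on the left
Result: 0000011001011011 (decimal 1627)
Equivalent: 26032 >> 4 = 26032 ÷ 2^4 = 1627



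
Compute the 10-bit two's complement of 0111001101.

Original: 0111001101
Step 1 - Invert all bits: 1000110010
Step 2 - Add 1: 1000110011
Verification: 0111001101 + 1000110011 = 10000000000; discarding the end carry (carry out of the top bit) leaves the 10-bit value 0000000000, as required for x + (-x)



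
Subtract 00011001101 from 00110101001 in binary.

Method 1 - Direct subtraction (column by column from the right: bit − bit − borrow-in; if negative, add 2 and borrow 1 from the next column):
borrow: 00110111000
        00110101001
-       00011001101
-------------------
        00011011100

Method 2 - Add two's complement:
Two's complement of 00011001101: invert → 11100110010, add 1 → 11100110011
  00110101001
+ 11100110011
-------------
 100011011100  (end carry out of the top bit = 1)
Discarding the end carry: 00011011100
Decimal check:
  00110101001 = 256 + 128 + 32 + 8 + 1 = 425
  00011001101 = 128 + 64 + 8 + 4 + 1 = 205
  425 - 205 = 220, and 00011011100 = 128 + 64 + 16 + 8 + 4 = 220 ✓



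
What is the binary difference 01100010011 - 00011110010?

Method 1 - Direct subtraction (column by column from the right: bit − bit − borrow-in; if negative, add 2 and borrow 1 from the next column):
borrow: 00111000000
        01100010011
-       00011110010
-------------------
        01000100001

Method 2 - Add two's complement:
Two's complement of 00011110010: invert → 11100001101, add 1 → 11100001110
  01100010011
+ 11100001110
-------------
 101000100001  (end carry out of the top bit = 1)
Discarding the end carry: 01000100001
Decimal check:
  01100010011 = 512 + 256 + 16 + 2 + 1 = 787
  00011110010 = 128 + 64 + 32 + 16 + 2 = 242
  787 - 242 = 545, and 01000100001 = 512 + 32 + 1 = 545 ✓



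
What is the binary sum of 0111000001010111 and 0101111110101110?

Add column by column from the right: bit + bit + carry-in; write the sum mod 2, carry 1 when the sum is 2 or 3.
carry:  1111111111111100
        0111000001010111
+       0101111110101110
------------------------
       01101000000000101
(the carry out of the leftmost column, 0, becomes the leading bit)
Decimal check:
  0111000001010111 = 16384 + 8192 + 4096 + 64 + 16 + 4 + 2 + 1 = 28759
  0101111110101110 = 16384 + 4096 + 2048 + 1024 + 512 + 256 + 128 + 32 + 8 + 4 + 2 = 24494
  28759 + 24494 = 53253, and 01101000000000101 = 32768 + 16384 + 4096 + 4 + 1 = 53253 ✓



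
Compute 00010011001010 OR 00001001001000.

OR: 1 when either bit is 1
  00010011001010
| 00001001001000
----------------
  00011011001010
Decimal: 1226 | 584 = 1738



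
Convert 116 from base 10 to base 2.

Using repeated division by 2:
116 ÷ 2 = 58 remainder 0
58 ÷ 2 = 29 remainder 0
29 ÷ 2 = 14 remainder 1
14 ÷ 2 = 7 remainder 0
7 ÷ 2 = 3 remainder 1
3 ÷ 2 = 1 remainder 1
1 ÷ 2 = 0 remainder 1
Reading remainders bottom to top: 1110100



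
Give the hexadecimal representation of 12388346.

Using repeated division by 16 (digits 10–15 are A–F):
12388346 ÷ 16 = 774271 remainder 10 (A)
774271 ÷ 16 = 48391 remainder 15 (F)
48391 ÷ 16 = 3024 remainder 7
3024 ÷ 16 = 189 remainder 0
189 ÷ 16 = 11 remainder 13 (D)
11 ÷ 16 = 0 remainder 11 (B)
Reading remainders bottom to top: BD07FA



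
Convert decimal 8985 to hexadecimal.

Using repeated division by 16 (digits 10–15 are A–F):
8985 ÷ 16 = 561 remainder 9
561 ÷ 16 = 35 remainder 1
35 ÷ 16 = 2 remainder 3
2 ÷ 16 = 0 remainder 2
Reading remainders bottom to top: 2319



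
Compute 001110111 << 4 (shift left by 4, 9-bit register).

Original: 001110111 (decimal 119)
Shift left by 4 positions
Append 4 zeros on the right and drop the 4 high bits that overflow the 9-bit width
Result: 101110000 (decimal 368)
Equivalent: 119 << 4 = 119 × 2^4 = 1904, truncated to 9 bits = 368



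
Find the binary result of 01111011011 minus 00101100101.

Method 1 - Direct subtraction (column by column from the right: bit − bit − borrow-in; if negative, add 2 and borrow 1 from the next column):
borrow: 00011001000
        01111011011
-       00101100101
-------------------
        01001110110

Method 2 - Add two's complement:
Two's complement of 00101100101: invert → 11010011010, add 1 → 11010011011
  01111011011
+ 11010011011
-------------
 101001110110  (end carry out of the top bit = 1)
Discarding the end carry: 01001110110
Decimal check:
  01111011011 = 512 + 256 + 128 + 64 + 16 + 8 + 2 + 1 = 987
  00101100101 = 256 + 64 + 32 + 4 + 1 = 357
  987 - 357 = 630, and 01001110110 = 512 + 64 + 32 + 16 + 4 + 2 = 630 ✓



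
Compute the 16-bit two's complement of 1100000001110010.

Original (sign bit 1, negative): 1100000001110010
Step 1 - Invert all bits: 0011111110001101
Step 2 - Add 1: 0011111110001110
Verification: 1100000001110010 + 0011111110001110 = 10000000000000000; discarding the end carry (carry out of the top bit) leaves the 16-bit value 0000000000000000, as required for x + (-x)



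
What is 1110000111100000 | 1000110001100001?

OR: 1 when either bit is 1
  1110000111100000
| 1000110001100001
------------------
  1110110111100001
Decimal: 57824 | 35937 = 60897



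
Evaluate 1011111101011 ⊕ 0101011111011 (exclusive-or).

XOR: 1 when bits differ
  1011111101011
^ 0101011111011
---------------
  1110100010000
Decimal: 6123 ^ 2811 = 7440



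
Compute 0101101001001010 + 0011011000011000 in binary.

Add column by column from the right: bit + bit + carry-in; write the sum mod 2, carry 1 when the sum is 2 or 3.
carry:  1111110000110000
        0101101001001010
+       0011011000011000
------------------------
       01001000001100010
(the carry out of the leftmost column, 0, becomes the leading bit)
Decimal check:
  0101101001001010 = 16384 + 4096 + 2048 + 512 + 64 + 8 + 2 = 23114
  0011011000011000 = 8192 + 4096 + 1024 + 512 + 16 + 8 = 13848
  23114 + 13848 = 36962, and 01001000001100010 = 32768 + 4096 + 64 + 32 + 2 = 36962 ✓



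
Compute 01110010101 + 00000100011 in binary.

Add column by column from the right: bit + bit + carry-in; write the sum mod 2, carry 1 when the sum is 2 or 3.
carry:  00000001110
        01110010101
+       00000100011
-------------------
       001110111000
(the carry out of the leftmost column, 0, becomes the leading bit)
Decimal check:
  01110010101 = 512 + 256 + 128 + 16 + 4 + 1 = 917
  00000100011 = 32 + 2 + 1 = 35
  917 + 35 = 952, and 001110111000 = 512 + 256 + 128 + 32 + 16 + 8 = 952 ✓



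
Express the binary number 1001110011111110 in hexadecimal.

Group into 4-bit nibbles from right:
  1001 = 9
  1100 = C
  1111 = F
  1110 = E
Result: 9CFE



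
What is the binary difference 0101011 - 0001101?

Method 1 - Direct subtraction (column by column from the right: bit − bit − borrow-in; if negative, add 2 and borrow 1 from the next column):
borrow: 0111000
        0101011
-       0001101
---------------
        0011110

Method 2 - Add two's complement:
Two's complement of 0001101: invert → 1110010, add 1 → 1110011
  0101011
+ 1110011
---------
 10011110  (end carry out of the top bit = 1)
Discarding the end carry: 0011110
Decimal check:
  0101011 = 32 + 8 + 2 + 1 = 43
  0001101 = 8 + 4 + 1 = 13
  43 - 13 = 30, and 0011110 = 16 + 8 + 4 + 2 = 30 ✓



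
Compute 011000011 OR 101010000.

OR: 1 when either bit is 1
  011000011
| 101010000
-----------
  111010011
Decimal: 195 | 336 = 467



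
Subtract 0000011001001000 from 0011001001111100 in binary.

Method 1 - Direct subtraction (column by column from the right: bit − bit − borrow-in; if negative, add 2 and borrow 1 from the next column):
borrow: 0001100000000000
        0011001001111100
-       0000011001001000
------------------------
        0010110000110100

Method 2 - Add two's complement:
Two's complement of 0000011001001000: invert → 1111100110110111, add 1 → 1111100110111000
  0011001001111100
+ 1111100110111000
------------------
 10010110000110100  (end carry out of the top bit = 1)
Discarding the end carry: 0010110000110100
Decimal check:
  0011001001111100 = 8192 + 4096 + 512 + 64 + 32 + 16 + 8 + 4 = 12924
  0000011001001000 = 1024 + 512 + 64 + 8 = 1608
  12924 - 1608 = 11316, and 0010110000110100 = 8192 + 2048 + 1024 + 32 + 16 + 4 = 11316 ✓



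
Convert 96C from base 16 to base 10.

Expand by place value (powers of 16):
Digit values: C = 12
96C = 9 × 16^2 + 6 × 16^1 + 12 × 16^0
= 9 × 256 + 6 × 16 + 12 × 1
= 2304 + 96 + 12
= 2412



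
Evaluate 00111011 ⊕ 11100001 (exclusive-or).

XOR: 1 when bits differ
  00111011
^ 11100001
----------
  11011010
Decimal: 59 ^ 225 = 218



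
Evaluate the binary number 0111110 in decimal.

Sum of powers of 2 for each 1-bit:
2^1 + 2^2 + 2^3 + 2^4 + 2^5
= 2 + 4 + 8 + 16 + 32
= 62



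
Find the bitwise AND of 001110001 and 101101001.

AND: 1 only when both bits are 1
  001110001
& 101101001
-----------
  001100001
Decimal: 113 & 361 = 97



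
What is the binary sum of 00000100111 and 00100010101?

Add column by column from the right: bit + bit + carry-in; write the sum mod 2, carry 1 when the sum is 2 or 3.
carry:  00000001110
        00000100111
+       00100010101
-------------------
       000100111100
(the carry out of the leftmost column, 0, becomes the leading bit)
Decimal check:
  00000100111 = 32 + 4 + 2 + 1 = 39
  00100010101 = 256 + 16 + 4 + 1 = 277
  39 + 277 = 316, and 000100111100 = 256 + 32 + 16 + 8 + 4 = 316 ✓



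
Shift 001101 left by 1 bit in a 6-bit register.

Original: 001101 (decimal 13)
Shift left by 1 position
Append 1 zero on the right
Result: 011010 (decimal 26)
Equivalent: 13 << 1 = 13 × 2^1 = 26



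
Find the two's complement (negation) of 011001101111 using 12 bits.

Original: 011001101111
Step 1 - Invert all bits: 100110010000
Step 2 - Add 1: 100110010001
Verification: 011001101111 + 100110010001 = 1000000000000; discarding the end carry (carry out of the top bit) leaves the 12-bit value 000000000000, as required for x + (-x)



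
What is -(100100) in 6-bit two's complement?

Original (sign bit 1, negative): 100100
Step 1 - Invert all bits: 011011
Step 2 - Add 1: 011100
Verification: 100100 + 011100 = 1000000; discarding the end carry (carry out of the top bit) leaves the 6-bit value 000000, as required for x + (-x)



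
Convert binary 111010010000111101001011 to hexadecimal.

Group into 4-bit nibbles from right:
  1110 = E
  1001 = 9
  0000 = 0
  1111 = F
  0100 = 4
  1011 = B
Result: E90F4B



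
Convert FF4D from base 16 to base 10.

Expand by place value (powers of 16):
Digit values: F = 15, D = 13
FF4D = 15 × 16^3 + 15 × 16^2 + 4 × 16^1 + 13 × 16^0
= 15 × 4096 + 15 × 256 + 4 × 16 + 13 × 1
= 61440 + 3840 + 64 + 13
= 65357



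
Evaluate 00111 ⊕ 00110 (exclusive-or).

XOR: 1 when bits differ
  00111
^ 00110
-------
  00001
Decimal: 7 ^ 6 = 1



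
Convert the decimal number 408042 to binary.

Using repeated division by 2:
408042 ÷ 2 = 204021 remainder 0
204021 ÷ 2 = 102010 remainder 1
102010 ÷ 2 = 51005 remainder 0
51005 ÷ 2 = 25502 remainder 1
25502 ÷ 2 = 12751 remainder 0
12751 ÷ 2 = 6375 remainder 1
6375 ÷ 2 = 3187 remainder 1
3187 ÷ 2 = 1593 remainder 1
1593 ÷ 2 = 796 remainder 1
796 ÷ 2 = 398 remainder 0
398 ÷ 2 = 199 remainder 0
199 ÷ 2 = 99 remainder 1
99 ÷ 2 = 49 remainder 1
49 ÷ 2 = 24 remainder 1
24 ÷ 2 = 12 remainder 0
12 ÷ 2 = 6 remainder 0
6 ÷ 2 = 3 remainder 0
3 ÷ 2 = 1 remainder 1
1 ÷ 2 = 0 remainder 1
Reading remainders bottom to top: 1100011100111101010



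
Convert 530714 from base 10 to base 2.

Using repeated division by 2:
530714 ÷ 2 = 265357 remainder 0
265357 ÷ 2 = 132678 remainder 1
132678 ÷ 2 = 66339 remainder 0
66339 ÷ 2 = 33169 remainder 1
33169 ÷ 2 = 16584 remainder 1
16584 ÷ 2 = 8292 remainder 0
8292 ÷ 2 = 4146 remainder 0
4146 ÷ 2 = 2073 remainder 0
2073 ÷ 2 = 1036 remainder 1
1036 ÷ 2 = 518 remainder 0
518 ÷ 2 = 259 remainder 0
259 ÷ 2 = 129 remainder 1
129 ÷ 2 = 64 remainder 1
64 ÷ 2 = 32 remainder 0
32 ÷ 2 = 16 remainder 0
16 ÷ 2 = 8 remainder 0
8 ÷ 2 = 4 remainder 0
4 ÷ 2 = 2 remainder 0
2 ÷ 2 = 1 remainder 0
1 ÷ 2 = 0 remainder 1
Reading remainders bottom to top: 10000001100100011010



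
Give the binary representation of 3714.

Using repeated division by 2:
3714 ÷ 2 = 1857 remainder 0
1857 ÷ 2 = 928 remainder 1
928 ÷ 2 = 464 remainder 0
464 ÷ 2 = 232 remainder 0
232 ÷ 2 = 116 remainder 0
116 ÷ 2 = 58 remainder 0
58 ÷ 2 = 29 remainder 0
29 ÷ 2 = 14 remainder 1
14 ÷ 2 = 7 remainder 0
7 ÷ 2 = 3 remainder 1
3 ÷ 2 = 1 remainder 1
1 ÷ 2 = 0 remainder 1
Reading remainders bottom to top: 111010000010



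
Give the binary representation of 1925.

Using repeated division by 2:
1925 ÷ 2 = 962 remainder 1
962 ÷ 2 = 481 remainder 0
481 ÷ 2 = 240 remainder 1
240 ÷ 2 = 120 remainder 0
120 ÷ 2 = 60 remainder 0
60 ÷ 2 = 30 remainder 0
30 ÷ 2 = 15 remainder 0
15 ÷ 2 = 7 remainder 1
7 ÷ 2 = 3 remainder 1
3 ÷ 2 = 1 remainder 1
1 ÷ 2 = 0 remainder 1
Reading remainders bottom to top: 11110000101



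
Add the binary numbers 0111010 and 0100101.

Add column by column from the right: bit + bit + carry-in; write the sum mod 2, carry 1 when the sum is 2 or 3.
carry:  1000000
        0111010
+       0100101
---------------
       01011111
(the carry out of the leftmost column, 0, becomes the leading bit)
Decimal check:
  0111010 = 32 + 16 + 8 + 2 = 58
  0100101 = 32 + 4 + 1 = 37
  58 + 37 = 95, and 01011111 = 64 + 16 + 8 + 4 + 2 + 1 = 95 ✓



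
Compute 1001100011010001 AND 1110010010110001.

AND: 1 only when both bits are 1
  1001100011010001
& 1110010010110001
------------------
  1000000010010001
Decimal: 39121 & 58545 = 32913



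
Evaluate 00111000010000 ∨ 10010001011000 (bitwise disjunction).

OR: 1 when either bit is 1
  00111000010000
| 10010001011000
----------------
  10111001011000
Decimal: 3600 | 9304 = 11864



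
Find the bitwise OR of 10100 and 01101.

OR: 1 when either bit is 1
  10100
| 01101
-------
  11101
Decimal: 20 | 13 = 29



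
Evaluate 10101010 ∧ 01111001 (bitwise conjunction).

AND: 1 only when both bits are 1
  10101010
& 01111001
----------
  00101000
Decimal: 170 & 121 = 40



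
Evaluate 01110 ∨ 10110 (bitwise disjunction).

OR: 1 when either bit is 1
  01110
| 10110
-------
  11110
Decimal: 14 | 22 = 30



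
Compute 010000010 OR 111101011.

OR: 1 when either bit is 1
  010000010
| 111101011
-----------
  111101011
Decimal: 130 | 491 = 491



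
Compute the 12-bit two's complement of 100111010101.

Original (sign bit 1, negative): 100111010101
Step 1 - Invert all bits: 011000101010
Step 2 - Add 1: 011000101011
Verification: 100111010101 + 011000101011 = 1000000000000; discarding the end carry (carry out of the top bit) leaves the 12-bit value 000000000000, as required for x + (-x)



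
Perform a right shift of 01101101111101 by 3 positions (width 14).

Original: 01101101111101 (decimal 7037)
Shift right by 3 positions
Drop the 3 low bits; fill with zeros on the left
Result: 00001101101111 (decimal 879)
Equivalent: 7037 >> 3 = 7037 ÷ 2^3 = 879



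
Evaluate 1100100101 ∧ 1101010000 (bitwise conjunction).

AND: 1 only when both bits are 1
  1100100101
& 1101010000
------------
  1100000000
Decimal: 805 & 848 = 768



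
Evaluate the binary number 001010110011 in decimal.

Sum of powers of 2 for each 1-bit:
2^0 + 2^1 + 2^4 + 2^5 + 2^7 + 2^9
= 1 + 2 + 16 + 32 + 128 + 512
= 691



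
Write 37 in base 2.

Using repeated division by 2:
37 ÷ 2 = 18 remainder 1
18 ÷ 2 = 9 remainder 0
9 ÷ 2 = 4 remainder 1
4 ÷ 2 = 2 remainder 0
2 ÷ 2 = 1 remainder 0
1 ÷ 2 = 0 remainder 1
Reading remainders bottom to top: 100101



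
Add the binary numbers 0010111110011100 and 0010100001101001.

Add column by column from the right: bit + bit + carry-in; write the sum mod 2, carry 1 when the sum is 2 or 3.
carry:  0101111111110000
        0010111110011100
+       0010100001101001
------------------------
       00101100000000101
(the carry out of the leftmost column, 0, becomes the leading bit)
Decimal check:
  0010111110011100 = 8192 + 2048 + 1024 + 512 + 256 + 128 + 16 + 8 + 4 = 12188
  0010100001101001 = 8192 + 2048 + 64 + 32 + 8 + 1 = 10345
  12188 + 10345 = 22533, and 00101100000000101 = 16384 + 4096 + 2048 + 4 + 1 = 22533 ✓



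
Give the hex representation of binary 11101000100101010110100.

Group into 4-bit nibbles from right:
  0111 = 7
  0100 = 4
  0100 = 4
  1010 = A
  1011 = B
  0100 = 4
Result: 744AB4



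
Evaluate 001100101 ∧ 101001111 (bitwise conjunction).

AND: 1 only when both bits are 1
  001100101
& 101001111
-----------
  001000101
Decimal: 101 & 335 = 69



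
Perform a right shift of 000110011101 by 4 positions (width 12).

Original: 000110011101 (decimal 413)
Shift right by 4 positions
Drop the 4 low bits; fill with zeros on the left
Result: 000000011001 (decimal 25)
Equivalent: 413 >> 4 = 413 ÷ 2^4 = 25



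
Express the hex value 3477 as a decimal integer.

Expand by place value (powers of 16):
3477 = 3 × 16^3 + 4 × 16^2 + 7 × 16^1 + 7 × 16^0
= 3 × 4096 + 4 × 256 + 7 × 16 + 7 × 1
= 12288 + 1024 + 112 + 7
= 13431



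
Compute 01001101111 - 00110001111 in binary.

Method 1 - Direct subtraction (column by column from the right: bit − bit − borrow-in; if negative, add 2 and borrow 1 from the next column):
borrow: 01100000000
        01001101111
-       00110001111
-------------------
        00011100000

Method 2 - Add two's complement:
Two's complement of 00110001111: invert → 11001110000, add 1 → 11001110001
  01001101111
+ 11001110001
-------------
 100011100000  (end carry out of the top bit = 1)
Discarding the end carry: 00011100000
Decimal check:
  01001101111 = 512 + 64 + 32 + 8 + 4 + 2 + 1 = 623
  00110001111 = 256 + 128 + 8 + 4 + 2 + 1 = 399
  623 - 399 = 224, and 00011100000 = 128 + 64 + 32 = 224 ✓



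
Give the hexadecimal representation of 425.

Using repeated division by 16 (digits 10–15 are A–F):
425 ÷ 16 = 26 remainder 9
26 ÷ 16 = 1 remainder 10 (A)
1 ÷ 16 = 0 remainder 1
Reading remainders bottom to top: 1A9



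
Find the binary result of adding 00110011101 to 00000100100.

Add column by column from the right: bit + bit + carry-in; write the sum mod 2, carry 1 when the sum is 2 or 3.
carry:  00001111000
        00110011101
+       00000100100
-------------------
       000111000001
(the carry out of the leftmost column, 0, becomes the leading bit)
Decimal check:
  00110011101 = 256 + 128 + 16 + 8 + 4 + 1 = 413
  00000100100 = 32 + 4 = 36
  413 + 36 = 449, and 000111000001 = 256 + 128 + 64 + 1 = 449 ✓



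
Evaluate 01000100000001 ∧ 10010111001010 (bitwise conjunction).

AND: 1 only when both bits are 1
  01000100000001
& 10010111001010
----------------
  00000100000000
Decimal: 4353 & 9674 = 256



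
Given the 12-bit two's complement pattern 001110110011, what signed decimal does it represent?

Binary: 001110110011
Sign bit: 0 (non-negative)
Read directly as an unsigned value:
001110110011 = 512 + 256 + 128 + 32 + 16 + 2 + 1 = 947
Value: 947



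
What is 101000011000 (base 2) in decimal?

Sum of powers of 2 for each 1-bit:
2^3 + 2^4 + 2^9 + 2^11
= 8 + 16 + 512 + 2048
= 2584



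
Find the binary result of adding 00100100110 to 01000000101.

Add column by column from the right: bit + bit + carry-in; write the sum mod 2, carry 1 when the sum is 2 or 3.
carry:  00000001000
        00100100110
+       01000000101
-------------------
       001100101011
(the carry out of the leftmost column, 0, becomes the leading bit)
Decimal check:
  00100100110 = 256 + 32 + 4 + 2 = 294
  01000000101 = 512 + 4 + 1 = 517
  294 + 517 = 811, and 001100101011 = 512 + 256 + 32 + 8 + 2 + 1 = 811 ✓



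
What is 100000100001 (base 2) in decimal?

Sum of powers of 2 for each 1-bit:
2^0 + 2^5 + 2^11
= 1 + 32 + 2048
= 2081



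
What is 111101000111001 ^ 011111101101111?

XOR: 1 when bits differ
  111101000111001
^ 011111101101111
-----------------
  100010101010110
Decimal: 31289 ^ 16239 = 17750



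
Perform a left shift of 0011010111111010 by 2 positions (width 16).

Original: 0011010111111010 (decimal 13818)
Shift left by 2 positions
Append 2 zeros on the right
Result: 1101011111101000 (decimal 55272)
Equivalent: 13818 << 2 = 13818 × 2^2 = 55272



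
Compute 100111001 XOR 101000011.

XOR: 1 when bits differ
  100111001
^ 101000011
-----------
  001111010
Decimal: 313 ^ 323 = 122



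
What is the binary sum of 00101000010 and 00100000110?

Add column by column from the right: bit + bit + carry-in; write the sum mod 2, carry 1 when the sum is 2 or 3.
carry:  01000001100
        00101000010
+       00100000110
-------------------
       001001001000
(the carry out of the leftmost column, 0, becomes the leading bit)
Decimal check:
  00101000010 = 256 + 64 + 2 = 322
  00100000110 = 256 + 4 + 2 = 262
  322 + 262 = 584, and 001001001000 = 512 + 64 + 8 = 584 ✓



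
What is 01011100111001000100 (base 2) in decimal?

Sum of powers of 2 for each 1-bit:
2^2 + 2^6 + 2^9 + 2^10 + 2^11 + 2^14 + 2^15 + 2^16 + 2^18
= 4 + 64 + 512 + 1024 + 2048 + 16384 + 32768 + 65536 + 262144
= 380484



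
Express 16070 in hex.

Using repeated division by 16 (digits 10–15 are A–F):
16070 ÷ 16 = 1004 remainder 6
1004 ÷ 16 = 62 remainder 12 (C)
62 ÷ 16 = 3 remainder 14 (E)
3 ÷ 16 = 0 remainder 3
Reading remainders bottom to top: 3EC6



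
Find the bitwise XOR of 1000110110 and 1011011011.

XOR: 1 when bits differ
  1000110110
^ 1011011011
------------
  0011101101
Decimal: 566 ^ 731 = 237



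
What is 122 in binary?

Using repeated division by 2:
122 ÷ 2 = 61 remainder 0
61 ÷ 2 = 30 remainder 1
30 ÷ 2 = 15 remainder 0
15 ÷ 2 = 7 remainder 1
7 ÷ 2 = 3 remainder 1
3 ÷ 2 = 1 remainder 1
1 ÷ 2 = 0 remainder 1
Reading remainders bottom to top: 1111010



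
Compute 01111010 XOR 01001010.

XOR: 1 when bits differ
  01111010
^ 01001010
----------
  00110000
Decimal: 122 ^ 74 = 48



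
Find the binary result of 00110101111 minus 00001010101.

Method 1 - Direct subtraction (column by column from the right: bit − bit − borrow-in; if negative, add 2 and borrow 1 from the next column):
borrow: 00010100000
        00110101111
-       00001010101
-------------------
        00101011010

Method 2 - Add two's complement:
Two's complement of 00001010101: invert → 11110101010, add 1 → 11110101011
  00110101111
+ 11110101011
-------------
 100101011010  (end carry out of the top bit = 1)
Discarding the end carry: 00101011010
Decimal check:
  00110101111 = 256 + 128 + 32 + 8 + 4 + 2 + 1 = 431
  00001010101 = 64 + 16 + 4 + 1 = 85
  431 - 85 = 346, and 00101011010 = 256 + 64 + 16 + 8 + 2 = 346 ✓



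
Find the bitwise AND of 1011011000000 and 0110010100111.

AND: 1 only when both bits are 1
  1011011000000
& 0110010100111
---------------
  0010010000000
Decimal: 5824 & 3239 = 1152



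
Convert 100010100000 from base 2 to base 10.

Sum of powers of 2 for each 1-bit:
2^5 + 2^7 + 2^11
= 32 + 128 + 2048
= 2208



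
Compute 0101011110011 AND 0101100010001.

AND: 1 only when both bits are 1
  0101011110011
& 0101100010001
---------------
  0101000010001
Decimal: 2803 & 2833 = 2577



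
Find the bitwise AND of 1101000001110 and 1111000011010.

AND: 1 only when both bits are 1
  1101000001110
& 1111000011010
---------------
  1101000001010
Decimal: 6670 & 7706 = 6666



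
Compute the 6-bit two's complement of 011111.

Original: 011111
Step 1 - Invert all bits: 100000
Step 2 - Add 1: 100001
Verification: 011111 + 100001 = 1000000; discarding the end carry (carry out of the top bit) leaves the 6-bit value 000000, as required for x + (-x)



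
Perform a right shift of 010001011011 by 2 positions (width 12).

Original: 010001011011 (decimal 1115)
Shift right by 2 positions
Drop the 2 low bits; fill with zeros on the left
Result: 000100010110 (decimal 278)
Equivalent: 1115 >> 2 = 1115 ÷ 2^2 = 278



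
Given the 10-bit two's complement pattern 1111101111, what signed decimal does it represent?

Binary: 1111101111
Sign bit: 1 (negative)
Invert: 0000010000
Add 1:  0000010001
Magnitude: 0000010001 = 16 + 1 = 17
Value: -17



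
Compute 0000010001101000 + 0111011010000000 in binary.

Add column by column from the right: bit + bit + carry-in; write the sum mod 2, carry 1 when the sum is 2 or 3.
carry:  0000100000000000
        0000010001101000
+       0111011010000000
------------------------
       00111101011101000
(the carry out of the leftmost column, 0, becomes the leading bit)
Decimal check:
  0000010001101000 = 1024 + 64 + 32 + 8 = 1128
  0111011010000000 = 16384 + 8192 + 4096 + 1024 + 512 + 128 = 30336
  1128 + 30336 = 31464, and 00111101011101000 = 16384 + 8192 + 4096 + 2048 + 512 + 128 + 64 + 32 + 8 = 31464 ✓



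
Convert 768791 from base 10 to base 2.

Using repeated division by 2:
768791 ÷ 2 = 384395 remainder 1
384395 ÷ 2 = 192197 remainder 1
192197 ÷ 2 = 96098 remainder 1
96098 ÷ 2 = 48049 remainder 0
48049 ÷ 2 = 24024 remainder 1
24024 ÷ 2 = 12012 remainder 0
12012 ÷ 2 = 6006 remainder 0
6006 ÷ 2 = 3003 remainder 0
3003 ÷ 2 = 1501 remainder 1
1501 ÷ 2 = 750 remainder 1
750 ÷ 2 = 375 remainder 0
375 ÷ 2 = 187 remainder 1
187 ÷ 2 = 93 remainder 1
93 ÷ 2 = 46 remainder 1
46 ÷ 2 = 23 remainder 0
23 ÷ 2 = 11 remainder 1
11 ÷ 2 = 5 remainder 1
5 ÷ 2 = 2 remainder 1
2 ÷ 2 = 1 remainder 0
1 ÷ 2 = 0 remainder 1
Reading remainders bottom to top: 10111011101100010111



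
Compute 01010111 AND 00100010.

AND: 1 only when both bits are 1
  01010111
& 00100010
----------
  00000010
Decimal: 87 & 34 = 2



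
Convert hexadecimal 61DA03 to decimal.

Expand by place value (powers of 16):
Digit values: D = 13, A = 10
61DA03 = 6 × 16^5 + 1 × 16^4 + 13 × 16^3 + 10 × 16^2 + 0 × 16^1 + 3 × 16^0
= 6 × 1048576 + 1 × 65536 + 13 × 4096 + 10 × 256 + 0 × 16 + 3 × 1
= 6291456 + 65536 + 53248 + 2560 + 0 + 3
= 6412803



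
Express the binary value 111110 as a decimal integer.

Sum of powers of 2 for each 1-bit:
2^1 + 2^2 + 2^3 + 2^4 + 2^5
= 2 + 4 + 8 + 16 + 32
= 62



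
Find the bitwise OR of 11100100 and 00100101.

OR: 1 when either bit is 1
  11100100
| 00100101
----------
  11100101
Decimal: 228 | 37 = 229



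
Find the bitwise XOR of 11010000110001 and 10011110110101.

XOR: 1 when bits differ
  11010000110001
^ 10011110110101
----------------
  01001110000100
Decimal: 13361 ^ 10165 = 4996



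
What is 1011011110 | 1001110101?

OR: 1 when either bit is 1
  1011011110
| 1001110101
------------
  1011111111
Decimal: 734 | 629 = 767



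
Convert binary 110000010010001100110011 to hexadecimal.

Group into 4-bit nibbles from right:
  1100 = C
  0001 = 1
  0010 = 2
  0011 = 3
  0011 = 3
  0011 = 3
Result: C12333



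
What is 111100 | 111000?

OR: 1 when either bit is 1
  111100
| 111000
--------
  111100
Decimal: 60 | 56 = 60



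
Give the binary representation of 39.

Using repeated division by 2:
39 ÷ 2 = 19 remainder 1
19 ÷ 2 = 9 remainder 1
9 ÷ 2 = 4 remainder 1
4 ÷ 2 = 2 remainder 0
2 ÷ 2 = 1 remainder 0
1 ÷ 2 = 0 remainder 1
Reading remainders bottom to top: 100111



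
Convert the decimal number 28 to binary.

Using repeated division by 2:
28 ÷ 2 = 14 remainder 0
14 ÷ 2 = 7 remainder 0
7 ÷ 2 = 3 remainder 1
3 ÷ 2 = 1 remainder 1
1 ÷ 2 = 0 remainder 1
Reading remainders bottom to top: 11100



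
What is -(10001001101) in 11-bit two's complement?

Original (sign bit 1, negative): 10001001101
Step 1 - Invert all bits: 01110110010
Step 2 - Add 1: 01110110011
Verification: 10001001101 + 01110110011 = 100000000000; discarding the end carry (carry out of the top bit) leaves the 11-bit value 00000000000, as required for x + (-x)



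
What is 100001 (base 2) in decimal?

Sum of powers of 2 for each 1-bit:
2^0 + 2^5
= 1 + 32
= 33



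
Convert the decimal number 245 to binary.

Using repeated division by 2:
245 ÷ 2 = 122 remainder 1
122 ÷ 2 = 61 remainder 0
61 ÷ 2 = 30 remainder 1
30 ÷ 2 = 15 remainder 0
15 ÷ 2 = 7 remainder 1
7 ÷ 2 = 3 remainder 1
3 ÷ 2 = 1 remainder 1
1 ÷ 2 = 0 remainder 1
Reading remainders bottom to top: 11110101



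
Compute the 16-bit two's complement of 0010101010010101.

Original: 0010101010010101
Step 1 - Invert all bits: 1101010101101010
Step 2 - Add 1: 1101010101101011
Verification: 0010101010010101 + 1101010101101011 = 10000000000000000; discarding the end carry (carry out of the top bit) leaves the 16-bit value 0000000000000000, as required for x + (-x)



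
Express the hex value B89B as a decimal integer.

Expand by place value (powers of 16):
Digit values: B = 11
B89B = 11 × 16^3 + 8 × 16^2 + 9 × 16^1 + 11 × 16^0
= 11 × 4096 + 8 × 256 + 9 × 16 + 11 × 1
= 45056 + 2048 + 144 + 11
= 47259



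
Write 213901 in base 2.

Using repeated division by 2:
213901 ÷ 2 = 106950 remainder 1
106950 ÷ 2 = 53475 remainder 0
53475 ÷ 2 = 26737 remainder 1
26737 ÷ 2 = 13368 remainder 1
13368 ÷ 2 = 6684 remainder 0
6684 ÷ 2 = 3342 remainder 0
3342 ÷ 2 = 1671 remainder 0
1671 ÷ 2 = 835 remainder 1
835 ÷ 2 = 417 remainder 1
417 ÷ 2 = 208 remainder 1
208 ÷ 2 = 104 remainder 0
104 ÷ 2 = 52 remainder 0
52 ÷ 2 = 26 remainder 0
26 ÷ 2 = 13 remainder 0
13 ÷ 2 = 6 remainder 1
6 ÷ 2 = 3 remainder 0
3 ÷ 2 = 1 remainder 1
1 ÷ 2 = 0 remainder 1
Reading remainders bottom to top: 110100001110001101

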